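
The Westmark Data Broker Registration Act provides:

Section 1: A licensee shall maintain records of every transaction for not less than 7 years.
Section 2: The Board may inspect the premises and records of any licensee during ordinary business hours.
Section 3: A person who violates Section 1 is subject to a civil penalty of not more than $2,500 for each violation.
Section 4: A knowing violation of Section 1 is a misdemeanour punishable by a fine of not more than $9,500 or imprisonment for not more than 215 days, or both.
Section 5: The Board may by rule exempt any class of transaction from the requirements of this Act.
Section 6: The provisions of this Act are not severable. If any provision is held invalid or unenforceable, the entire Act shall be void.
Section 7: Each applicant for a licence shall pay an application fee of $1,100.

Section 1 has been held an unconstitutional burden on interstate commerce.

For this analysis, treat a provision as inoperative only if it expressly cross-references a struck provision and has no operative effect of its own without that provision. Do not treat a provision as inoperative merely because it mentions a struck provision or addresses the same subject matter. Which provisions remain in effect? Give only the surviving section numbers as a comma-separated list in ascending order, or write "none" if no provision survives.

none

Section 1 is struck. Section 3 has no operative effect of its own apart from Section 1 and is therefore inoperative. Section 4 has no operative effect of its own apart from Section 1 and is therefore inoperative. Section 6 provides that the Act is not severable, so the invalidity of any one provision voids the entire Act. No provision of the Act survives.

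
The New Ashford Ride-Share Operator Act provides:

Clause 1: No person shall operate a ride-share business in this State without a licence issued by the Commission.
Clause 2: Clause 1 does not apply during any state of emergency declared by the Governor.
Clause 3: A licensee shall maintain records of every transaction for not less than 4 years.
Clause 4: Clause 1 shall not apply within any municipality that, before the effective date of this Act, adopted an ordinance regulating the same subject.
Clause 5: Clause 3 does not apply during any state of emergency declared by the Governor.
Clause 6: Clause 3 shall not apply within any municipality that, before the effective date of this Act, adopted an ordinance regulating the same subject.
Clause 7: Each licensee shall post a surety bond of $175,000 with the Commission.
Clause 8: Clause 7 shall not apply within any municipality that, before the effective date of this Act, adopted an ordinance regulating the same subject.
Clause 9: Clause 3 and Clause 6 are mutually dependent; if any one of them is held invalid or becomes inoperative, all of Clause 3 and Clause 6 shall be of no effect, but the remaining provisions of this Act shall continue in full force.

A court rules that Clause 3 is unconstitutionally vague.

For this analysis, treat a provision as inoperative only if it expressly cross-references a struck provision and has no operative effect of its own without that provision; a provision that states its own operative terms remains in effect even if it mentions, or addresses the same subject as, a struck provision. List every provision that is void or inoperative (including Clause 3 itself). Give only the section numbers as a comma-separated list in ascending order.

Clause 3 is struck. Clause 5 merely fixes the emergency suspension of Clause 3; with Clause 3 gone it has nothing to operate on and falls away. Clause 6 has no operative effect of its own apart from Clause 3 and is therefore inoperative. Clause 9 declares Clause 3 and Clause 6 mutually dependent; since one of them has fallen, all of them are of no effect. The remainder continues in force under Clause 9. Clause 1, Clause 2, Clause 4, Clause 7, Clause 8, and Clause 9 remain in effect.

3, 5, 6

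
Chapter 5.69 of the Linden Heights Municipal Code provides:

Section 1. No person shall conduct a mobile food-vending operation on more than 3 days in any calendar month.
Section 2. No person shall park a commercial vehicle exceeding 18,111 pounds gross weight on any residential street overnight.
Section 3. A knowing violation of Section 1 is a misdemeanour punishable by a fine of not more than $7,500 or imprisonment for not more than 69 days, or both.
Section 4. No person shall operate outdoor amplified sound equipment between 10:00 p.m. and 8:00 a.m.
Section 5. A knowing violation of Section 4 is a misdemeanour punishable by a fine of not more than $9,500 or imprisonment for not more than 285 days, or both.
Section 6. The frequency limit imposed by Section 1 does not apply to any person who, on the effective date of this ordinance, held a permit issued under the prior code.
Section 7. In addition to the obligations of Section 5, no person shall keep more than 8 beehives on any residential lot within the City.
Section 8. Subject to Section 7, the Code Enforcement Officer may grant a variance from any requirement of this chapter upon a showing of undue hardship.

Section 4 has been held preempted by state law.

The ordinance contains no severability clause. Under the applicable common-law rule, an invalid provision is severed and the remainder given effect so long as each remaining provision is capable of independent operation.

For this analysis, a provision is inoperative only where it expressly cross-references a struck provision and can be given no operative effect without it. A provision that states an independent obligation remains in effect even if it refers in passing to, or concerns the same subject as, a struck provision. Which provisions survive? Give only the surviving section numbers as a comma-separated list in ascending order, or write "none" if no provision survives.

1, 2, 3, 6, 7, 8

Section 4 is struck. Section 5 operates only by reference to Section 4, so it falls with Section 4. Although Section 7 refers to Section 5, its operative terms do not depend on Section 5, so it remains in effect. Under the stated default rule, only provisions that cannot operate independently fall away; the rest are enforced. The provisions still in force are Section 1, Section 2, Section 3, Section 6, Section 7, and Section 8.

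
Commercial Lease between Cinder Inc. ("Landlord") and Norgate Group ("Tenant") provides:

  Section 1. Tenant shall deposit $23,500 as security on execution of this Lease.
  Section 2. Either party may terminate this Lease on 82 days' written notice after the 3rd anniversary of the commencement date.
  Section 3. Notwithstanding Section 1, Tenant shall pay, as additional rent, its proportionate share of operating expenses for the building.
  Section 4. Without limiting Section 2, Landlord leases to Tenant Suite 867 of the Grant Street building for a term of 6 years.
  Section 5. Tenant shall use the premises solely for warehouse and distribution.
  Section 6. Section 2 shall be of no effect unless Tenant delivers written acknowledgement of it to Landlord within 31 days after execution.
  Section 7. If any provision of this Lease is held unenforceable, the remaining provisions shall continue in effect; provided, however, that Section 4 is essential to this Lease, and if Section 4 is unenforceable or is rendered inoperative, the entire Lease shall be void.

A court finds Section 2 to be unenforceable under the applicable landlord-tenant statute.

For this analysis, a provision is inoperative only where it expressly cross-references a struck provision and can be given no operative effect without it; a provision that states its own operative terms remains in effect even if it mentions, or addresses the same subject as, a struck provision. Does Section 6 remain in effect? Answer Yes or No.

Section 2 is struck. Section 6 has no operative effect of its own apart from Section 2 and is therefore inoperative. Although Section 4 refers to Section 2, its operative terms do not depend on Section 2, so it remains in effect. Section 7 makes Section 4 an essential term, but Section 4 is unaffected, so the severability proviso in Section 7 preserves the remaining provisions. That leaves Section 1, Section 3, Section 4, Section 5, and Section 7 in effect. Section 6 is among the inoperative provisions, so the answer is no.

No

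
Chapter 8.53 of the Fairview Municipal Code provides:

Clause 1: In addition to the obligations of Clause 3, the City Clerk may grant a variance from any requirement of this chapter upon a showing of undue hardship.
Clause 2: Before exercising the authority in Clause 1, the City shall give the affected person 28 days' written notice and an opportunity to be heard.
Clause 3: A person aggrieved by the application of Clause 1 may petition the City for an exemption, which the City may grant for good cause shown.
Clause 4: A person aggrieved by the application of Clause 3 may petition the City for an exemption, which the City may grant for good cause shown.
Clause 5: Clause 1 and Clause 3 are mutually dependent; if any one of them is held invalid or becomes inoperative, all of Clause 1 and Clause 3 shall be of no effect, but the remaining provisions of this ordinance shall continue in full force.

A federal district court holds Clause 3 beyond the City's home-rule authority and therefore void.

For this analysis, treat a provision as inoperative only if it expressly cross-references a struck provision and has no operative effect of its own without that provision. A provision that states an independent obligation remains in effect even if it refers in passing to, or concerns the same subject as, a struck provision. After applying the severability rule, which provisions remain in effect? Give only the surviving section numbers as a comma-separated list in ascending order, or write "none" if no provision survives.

5

Clause 3 is struck. Clause 4 has no operative effect of its own apart from Clause 3 and is therefore inoperative. Clause 5 declares Clause 1 and Clause 3 mutually dependent; since one of them has fallen, all of them are of no effect. That brings down Clause 1 as well. Clause 2 in turn depends solely on a provision now struck and likewise falls. The remainder continues in force under Clause 5. Only Clause 5 remains in effect.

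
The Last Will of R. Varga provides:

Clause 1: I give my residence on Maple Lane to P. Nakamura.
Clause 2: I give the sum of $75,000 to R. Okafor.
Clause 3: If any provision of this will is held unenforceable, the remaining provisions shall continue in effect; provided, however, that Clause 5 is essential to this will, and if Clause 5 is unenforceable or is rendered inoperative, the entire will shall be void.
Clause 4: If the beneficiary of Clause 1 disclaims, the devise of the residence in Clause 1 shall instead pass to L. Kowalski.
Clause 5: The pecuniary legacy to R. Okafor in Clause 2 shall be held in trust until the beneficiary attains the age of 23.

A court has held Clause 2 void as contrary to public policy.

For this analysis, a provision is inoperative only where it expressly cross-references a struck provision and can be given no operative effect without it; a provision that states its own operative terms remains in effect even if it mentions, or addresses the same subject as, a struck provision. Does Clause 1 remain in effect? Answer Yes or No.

Clause 2 is struck. Clause 5 operates only by reference to Clause 2, so it falls with Clause 2. Clause 3 makes Clause 5 an essential term, and Clause 5 has been rendered inoperative by the cascade; under Clause 3, the entire will is therefore void. No provision of the will survives. Clause 1 is among the inoperative provisions, so the answer is no.

No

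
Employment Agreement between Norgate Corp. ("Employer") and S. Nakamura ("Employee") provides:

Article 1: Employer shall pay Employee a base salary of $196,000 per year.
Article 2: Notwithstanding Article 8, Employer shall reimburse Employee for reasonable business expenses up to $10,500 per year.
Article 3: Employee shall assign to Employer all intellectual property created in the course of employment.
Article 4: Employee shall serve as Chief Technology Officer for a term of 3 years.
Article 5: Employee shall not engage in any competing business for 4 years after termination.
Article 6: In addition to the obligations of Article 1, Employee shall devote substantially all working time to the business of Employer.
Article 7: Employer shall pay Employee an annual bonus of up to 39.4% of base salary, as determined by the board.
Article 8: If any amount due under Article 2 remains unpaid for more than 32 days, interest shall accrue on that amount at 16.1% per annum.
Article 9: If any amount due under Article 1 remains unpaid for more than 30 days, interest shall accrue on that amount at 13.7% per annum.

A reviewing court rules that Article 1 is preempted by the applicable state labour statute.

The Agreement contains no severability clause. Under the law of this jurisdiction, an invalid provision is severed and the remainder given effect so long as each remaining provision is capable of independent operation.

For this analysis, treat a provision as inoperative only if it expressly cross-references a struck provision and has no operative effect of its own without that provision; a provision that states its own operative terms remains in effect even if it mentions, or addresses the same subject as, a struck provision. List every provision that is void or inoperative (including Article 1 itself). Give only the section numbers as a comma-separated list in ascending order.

1, 9

Article 1 is struck. Article 9 does nothing except set the default interest on the base salary by reference to Article 1; with Article 1 gone it has no independent effect and is inoperative. Article 6 mentions Article 1 but its own obligation stands independently of Article 1, so Article 6 is not affected. With no severability clause, the stated default rule severs what cannot stand and enforces each remaining provision that can operate on its own. Article 2, Article 3, Article 4, Article 5, Article 6, Article 7, and Article 8 remain in effect.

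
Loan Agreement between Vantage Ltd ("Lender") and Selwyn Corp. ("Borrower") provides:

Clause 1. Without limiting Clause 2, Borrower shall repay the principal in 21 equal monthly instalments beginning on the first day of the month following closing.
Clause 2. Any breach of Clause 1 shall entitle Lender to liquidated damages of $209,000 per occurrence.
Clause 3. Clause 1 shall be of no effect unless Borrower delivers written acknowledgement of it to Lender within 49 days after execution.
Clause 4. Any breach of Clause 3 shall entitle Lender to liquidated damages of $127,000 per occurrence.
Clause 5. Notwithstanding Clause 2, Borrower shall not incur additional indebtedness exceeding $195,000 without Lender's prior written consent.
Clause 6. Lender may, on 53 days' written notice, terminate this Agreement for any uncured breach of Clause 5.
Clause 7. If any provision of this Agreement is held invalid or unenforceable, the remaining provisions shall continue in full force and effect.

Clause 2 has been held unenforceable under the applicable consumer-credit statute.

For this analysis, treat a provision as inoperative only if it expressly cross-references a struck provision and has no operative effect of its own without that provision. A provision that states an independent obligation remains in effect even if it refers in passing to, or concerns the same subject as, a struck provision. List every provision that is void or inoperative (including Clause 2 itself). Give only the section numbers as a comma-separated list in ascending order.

Clause 2 is struck. Although Clause 1 refers to Clause 2, its operative terms do not depend on Clause 2, so it remains in effect. Although Clause 5 refers to Clause 2, its operative terms do not depend on Clause 2, so it remains in effect. No other provision's operative terms depend on Clause 2. Clause 7 is a severability clause and preserves every provision that can still be given independent effect. The provisions still in force are Clause 1, Clause 3, Clause 4, Clause 5, Clause 6, and Clause 7.

2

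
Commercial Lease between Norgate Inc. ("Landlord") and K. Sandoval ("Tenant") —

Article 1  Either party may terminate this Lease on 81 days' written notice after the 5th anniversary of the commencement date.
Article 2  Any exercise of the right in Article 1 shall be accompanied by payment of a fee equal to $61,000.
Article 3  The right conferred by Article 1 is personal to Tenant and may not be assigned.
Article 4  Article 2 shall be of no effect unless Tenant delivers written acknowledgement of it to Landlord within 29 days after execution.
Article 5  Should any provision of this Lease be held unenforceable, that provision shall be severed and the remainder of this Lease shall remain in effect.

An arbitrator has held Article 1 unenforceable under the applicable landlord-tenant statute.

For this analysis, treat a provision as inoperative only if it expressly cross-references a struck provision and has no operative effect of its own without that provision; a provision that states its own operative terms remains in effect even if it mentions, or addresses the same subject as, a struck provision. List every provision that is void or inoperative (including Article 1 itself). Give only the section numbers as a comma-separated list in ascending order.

Article 1 is struck. Article 2 has no operative effect of its own apart from Article 1 and is therefore inoperative. Article 3 merely fixes the non-assignment of Article 1; with Article 1 gone it has nothing to operate on and falls away. Article 4 has no operative effect of its own apart from Article 2 and is therefore inoperative. Article 5 is a severability clause and preserves every provision that can still be given independent effect. Only Article 5 remains in effect.

1, 2, 3, 4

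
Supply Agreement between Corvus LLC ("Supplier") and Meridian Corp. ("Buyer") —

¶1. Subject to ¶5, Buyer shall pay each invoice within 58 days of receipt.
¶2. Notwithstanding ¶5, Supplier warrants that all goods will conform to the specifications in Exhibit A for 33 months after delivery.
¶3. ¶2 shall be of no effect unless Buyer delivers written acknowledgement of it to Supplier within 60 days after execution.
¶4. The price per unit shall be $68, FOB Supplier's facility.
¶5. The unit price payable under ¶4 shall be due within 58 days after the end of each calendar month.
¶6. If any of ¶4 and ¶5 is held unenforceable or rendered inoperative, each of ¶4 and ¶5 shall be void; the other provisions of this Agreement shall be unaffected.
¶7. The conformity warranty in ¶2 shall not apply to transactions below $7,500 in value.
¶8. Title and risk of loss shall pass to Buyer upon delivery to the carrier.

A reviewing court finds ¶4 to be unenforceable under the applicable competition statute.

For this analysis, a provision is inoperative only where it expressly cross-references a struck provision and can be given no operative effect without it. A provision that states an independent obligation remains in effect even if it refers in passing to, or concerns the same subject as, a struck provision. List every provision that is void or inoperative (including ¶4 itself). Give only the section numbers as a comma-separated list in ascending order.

¶4 is struck. ¶5 does nothing except set the payment deadline for the unit price by reference to ¶4; with ¶4 gone it has no independent effect and is inoperative. Although ¶1 refers to ¶5, its operative terms do not depend on ¶5, so it remains in effect. ¶2 mentions ¶5 but its own obligation stands independently of ¶5, so ¶2 is not affected. ¶6 declares ¶4 and ¶5 mutually dependent; since one of them has fallen, all of them are of no effect. The remainder continues in force under ¶6. The provisions still in force are ¶1, ¶2, ¶3, ¶6, ¶7, and ¶8.

4, 5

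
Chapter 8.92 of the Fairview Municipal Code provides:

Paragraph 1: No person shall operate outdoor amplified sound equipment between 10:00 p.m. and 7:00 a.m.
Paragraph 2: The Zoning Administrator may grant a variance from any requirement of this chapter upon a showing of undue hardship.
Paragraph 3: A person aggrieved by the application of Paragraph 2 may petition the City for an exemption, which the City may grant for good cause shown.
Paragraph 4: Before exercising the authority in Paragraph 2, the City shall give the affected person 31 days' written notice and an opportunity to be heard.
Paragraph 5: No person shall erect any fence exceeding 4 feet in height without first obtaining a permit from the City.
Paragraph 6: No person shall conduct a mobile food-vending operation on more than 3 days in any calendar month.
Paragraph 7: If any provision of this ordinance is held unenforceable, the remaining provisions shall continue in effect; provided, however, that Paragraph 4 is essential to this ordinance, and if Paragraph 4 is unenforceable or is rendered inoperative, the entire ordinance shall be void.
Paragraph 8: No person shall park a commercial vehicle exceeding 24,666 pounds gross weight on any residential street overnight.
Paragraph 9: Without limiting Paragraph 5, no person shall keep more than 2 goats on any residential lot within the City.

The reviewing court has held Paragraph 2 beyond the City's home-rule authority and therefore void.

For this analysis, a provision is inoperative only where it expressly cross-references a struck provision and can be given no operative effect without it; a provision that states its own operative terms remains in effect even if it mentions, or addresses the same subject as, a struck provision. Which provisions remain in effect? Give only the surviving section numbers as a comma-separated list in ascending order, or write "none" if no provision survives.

none

Paragraph 2 is struck. Paragraph 3 operates only by reference to Paragraph 2, so it falls with Paragraph 2. Paragraph 4 has no operative effect of its own apart from Paragraph 2 and is therefore inoperative. Paragraph 7 makes Paragraph 4 an essential term, and Paragraph 4 has been rendered inoperative by the cascade; under Paragraph 7, the entire ordinance is therefore void. No provision of the ordinance survives.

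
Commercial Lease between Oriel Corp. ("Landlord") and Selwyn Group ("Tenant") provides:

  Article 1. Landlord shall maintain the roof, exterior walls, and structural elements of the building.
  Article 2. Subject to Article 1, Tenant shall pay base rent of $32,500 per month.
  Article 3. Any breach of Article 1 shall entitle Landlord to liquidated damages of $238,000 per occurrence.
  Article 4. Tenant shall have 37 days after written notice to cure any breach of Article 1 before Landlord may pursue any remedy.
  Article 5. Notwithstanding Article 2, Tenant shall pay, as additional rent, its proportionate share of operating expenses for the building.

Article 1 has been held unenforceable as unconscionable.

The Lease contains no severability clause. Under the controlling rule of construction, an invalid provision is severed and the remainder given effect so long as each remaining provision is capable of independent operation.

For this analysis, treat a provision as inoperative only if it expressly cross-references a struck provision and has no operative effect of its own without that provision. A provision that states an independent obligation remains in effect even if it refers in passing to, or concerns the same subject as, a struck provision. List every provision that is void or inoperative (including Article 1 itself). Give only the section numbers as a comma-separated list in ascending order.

Article 1 is struck. The whole of Article 3 is the liquidated-damages amount, defined by reference to Article 1, so Article 3 cannot stand once Article 1 is removed. Article 4 operates only by reference to Article 1, so it falls with Article 1. Although Article 2 refers to Article 1, its operative terms do not depend on Article 1, so it remains in effect. With no severability clause, the stated default rule severs what cannot stand and enforces each remaining provision that can operate on its own. That leaves Article 2 and Article 5 in effect.

1, 3, 4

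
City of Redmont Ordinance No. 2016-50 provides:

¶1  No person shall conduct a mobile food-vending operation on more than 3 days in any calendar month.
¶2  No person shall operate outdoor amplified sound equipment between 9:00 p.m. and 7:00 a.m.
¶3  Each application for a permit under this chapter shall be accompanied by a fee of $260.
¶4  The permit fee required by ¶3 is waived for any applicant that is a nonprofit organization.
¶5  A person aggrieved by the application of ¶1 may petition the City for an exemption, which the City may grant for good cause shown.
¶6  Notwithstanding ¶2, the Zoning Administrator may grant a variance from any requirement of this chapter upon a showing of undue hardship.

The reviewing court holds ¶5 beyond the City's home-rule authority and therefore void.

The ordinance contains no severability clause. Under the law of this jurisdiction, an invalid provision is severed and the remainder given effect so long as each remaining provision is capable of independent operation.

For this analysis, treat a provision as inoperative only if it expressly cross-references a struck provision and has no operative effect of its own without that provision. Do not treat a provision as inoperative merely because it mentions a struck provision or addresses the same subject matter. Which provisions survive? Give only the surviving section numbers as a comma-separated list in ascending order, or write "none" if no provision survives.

¶5 is struck. No other provision's operative terms depend on ¶5. With no severability clause, the stated default rule severs what cannot stand and enforces each remaining provision that can operate on its own. ¶1, ¶2, ¶3, ¶4, and ¶6 remain in effect.

1, 2, 3, 4, 6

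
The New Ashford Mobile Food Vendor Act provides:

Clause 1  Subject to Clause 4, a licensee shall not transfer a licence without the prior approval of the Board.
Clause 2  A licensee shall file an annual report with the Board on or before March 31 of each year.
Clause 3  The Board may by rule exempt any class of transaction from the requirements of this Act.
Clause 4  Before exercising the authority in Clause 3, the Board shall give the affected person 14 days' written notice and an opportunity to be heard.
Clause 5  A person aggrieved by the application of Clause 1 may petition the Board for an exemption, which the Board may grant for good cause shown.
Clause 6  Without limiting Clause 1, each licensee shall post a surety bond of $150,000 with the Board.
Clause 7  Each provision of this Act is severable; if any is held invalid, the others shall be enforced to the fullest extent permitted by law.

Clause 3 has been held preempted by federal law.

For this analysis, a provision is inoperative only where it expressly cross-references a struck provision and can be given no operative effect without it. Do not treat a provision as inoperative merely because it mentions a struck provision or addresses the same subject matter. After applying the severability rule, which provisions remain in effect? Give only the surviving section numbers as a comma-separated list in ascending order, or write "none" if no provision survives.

Clause 3 is struck. The only function of Clause 4 is the notice-and-hearing requirement for Clause 3, so it cannot stand once Clause 3 is removed. Although Clause 1 refers to Clause 4, its operative terms do not depend on Clause 4, so it remains in effect. Clause 7 is a severability clause and preserves every provision that can still be given independent effect. Clause 1, Clause 2, Clause 5, Clause 6, and Clause 7 remain in effect.

1, 2, 5, 6, 7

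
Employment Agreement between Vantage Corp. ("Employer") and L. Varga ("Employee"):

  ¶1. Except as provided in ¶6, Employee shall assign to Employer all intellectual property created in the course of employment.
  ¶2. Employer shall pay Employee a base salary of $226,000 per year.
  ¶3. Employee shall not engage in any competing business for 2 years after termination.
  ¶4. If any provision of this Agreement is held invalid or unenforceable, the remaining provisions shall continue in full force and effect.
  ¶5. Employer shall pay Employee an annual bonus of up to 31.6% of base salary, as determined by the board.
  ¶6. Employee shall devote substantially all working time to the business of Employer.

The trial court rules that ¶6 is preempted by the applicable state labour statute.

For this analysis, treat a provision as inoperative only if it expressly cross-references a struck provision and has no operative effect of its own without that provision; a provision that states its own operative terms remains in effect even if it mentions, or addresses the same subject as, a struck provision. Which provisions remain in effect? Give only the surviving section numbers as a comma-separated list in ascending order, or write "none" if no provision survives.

1, 2, 3, 4, 5

¶6 is struck. ¶1 mentions ¶6 but its own obligation stands independently of ¶6, so ¶1 is not affected. Nothing else in the Agreement is defined by reference to ¶6. Under the severability clause in ¶4, the remaining provisions continue in force. The provisions still in force are ¶1, ¶2, ¶3, ¶4, and ¶5.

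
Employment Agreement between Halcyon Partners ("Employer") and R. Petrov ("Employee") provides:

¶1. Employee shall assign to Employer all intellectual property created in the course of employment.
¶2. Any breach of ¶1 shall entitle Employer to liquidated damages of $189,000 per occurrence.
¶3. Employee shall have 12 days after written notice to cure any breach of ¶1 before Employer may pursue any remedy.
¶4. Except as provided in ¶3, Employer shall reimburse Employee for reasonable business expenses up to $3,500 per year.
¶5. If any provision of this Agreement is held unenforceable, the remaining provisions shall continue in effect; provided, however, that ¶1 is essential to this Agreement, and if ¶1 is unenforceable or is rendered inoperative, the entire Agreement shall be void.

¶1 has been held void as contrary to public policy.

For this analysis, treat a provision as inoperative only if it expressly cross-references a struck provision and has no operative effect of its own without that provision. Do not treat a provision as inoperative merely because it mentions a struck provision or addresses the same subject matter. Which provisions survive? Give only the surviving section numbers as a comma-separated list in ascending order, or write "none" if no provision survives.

¶1 is struck. ¶2 has no operative effect of its own apart from ¶1 and is therefore inoperative. ¶3 operates only by reference to ¶1, so it falls with ¶1. ¶5 makes ¶1 an essential term, and ¶1 is the provision held invalid; under ¶5, the entire Agreement is therefore void. No provision of the Agreement survives.

none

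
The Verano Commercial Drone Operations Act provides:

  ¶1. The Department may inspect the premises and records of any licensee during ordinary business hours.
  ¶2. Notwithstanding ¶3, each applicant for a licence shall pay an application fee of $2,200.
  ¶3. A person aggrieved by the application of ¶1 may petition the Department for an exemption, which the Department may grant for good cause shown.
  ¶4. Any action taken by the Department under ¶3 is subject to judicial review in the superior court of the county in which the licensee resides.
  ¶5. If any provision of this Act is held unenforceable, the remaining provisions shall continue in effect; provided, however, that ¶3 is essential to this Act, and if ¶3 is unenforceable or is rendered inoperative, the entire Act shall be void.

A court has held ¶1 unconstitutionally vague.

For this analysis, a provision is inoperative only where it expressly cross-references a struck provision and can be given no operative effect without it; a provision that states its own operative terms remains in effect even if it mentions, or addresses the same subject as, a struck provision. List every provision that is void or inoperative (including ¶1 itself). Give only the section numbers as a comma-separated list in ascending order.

¶1 is struck. ¶3 has no operative effect of its own apart from ¶1 and is therefore inoperative. ¶4 has no operative effect of its own apart from ¶3 and is therefore inoperative. ¶5 makes ¶3 an essential term, and ¶3 has been rendered inoperative by the cascade; under ¶5, the entire Act is therefore void. No provision of the Act survives.

1, 2, 3, 4, 5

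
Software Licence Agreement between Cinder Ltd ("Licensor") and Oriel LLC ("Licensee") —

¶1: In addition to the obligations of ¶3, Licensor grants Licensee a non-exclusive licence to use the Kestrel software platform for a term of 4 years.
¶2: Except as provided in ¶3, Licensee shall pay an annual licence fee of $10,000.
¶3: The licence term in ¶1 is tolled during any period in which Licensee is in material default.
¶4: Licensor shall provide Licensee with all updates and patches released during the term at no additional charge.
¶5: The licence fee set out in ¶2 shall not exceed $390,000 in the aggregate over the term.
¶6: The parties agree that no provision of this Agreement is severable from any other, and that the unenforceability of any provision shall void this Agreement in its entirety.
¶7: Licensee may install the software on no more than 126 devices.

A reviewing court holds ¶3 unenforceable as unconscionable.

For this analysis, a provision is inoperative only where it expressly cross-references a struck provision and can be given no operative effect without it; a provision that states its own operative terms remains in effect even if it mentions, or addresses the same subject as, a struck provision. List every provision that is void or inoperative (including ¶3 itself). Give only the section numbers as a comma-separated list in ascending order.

¶3 is struck. Nothing else in the Agreement is defined by reference to ¶3. ¶6 provides that the Agreement is not severable, so the invalidity of any one provision voids the entire Agreement. No provision of the Agreement survives.

1, 2, 3, 4, 5, 6, 7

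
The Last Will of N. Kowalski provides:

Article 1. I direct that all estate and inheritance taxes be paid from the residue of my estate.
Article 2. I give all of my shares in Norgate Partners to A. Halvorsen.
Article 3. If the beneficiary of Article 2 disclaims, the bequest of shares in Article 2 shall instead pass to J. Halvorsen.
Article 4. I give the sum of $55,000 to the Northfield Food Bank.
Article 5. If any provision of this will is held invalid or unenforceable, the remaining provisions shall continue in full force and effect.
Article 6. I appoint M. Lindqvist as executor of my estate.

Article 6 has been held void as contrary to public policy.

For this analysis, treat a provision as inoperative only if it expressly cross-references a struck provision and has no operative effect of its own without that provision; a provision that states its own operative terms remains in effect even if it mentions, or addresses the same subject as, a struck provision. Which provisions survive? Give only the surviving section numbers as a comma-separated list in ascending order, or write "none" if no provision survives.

1, 2, 3, 4, 5

Article 6 is struck. Nothing else in the will is defined by reference to Article 6. Article 5 is a severability clause and preserves every provision that can still be given independent effect. That leaves Article 1, Article 2, Article 3, Article 4, and Article 5 in effect.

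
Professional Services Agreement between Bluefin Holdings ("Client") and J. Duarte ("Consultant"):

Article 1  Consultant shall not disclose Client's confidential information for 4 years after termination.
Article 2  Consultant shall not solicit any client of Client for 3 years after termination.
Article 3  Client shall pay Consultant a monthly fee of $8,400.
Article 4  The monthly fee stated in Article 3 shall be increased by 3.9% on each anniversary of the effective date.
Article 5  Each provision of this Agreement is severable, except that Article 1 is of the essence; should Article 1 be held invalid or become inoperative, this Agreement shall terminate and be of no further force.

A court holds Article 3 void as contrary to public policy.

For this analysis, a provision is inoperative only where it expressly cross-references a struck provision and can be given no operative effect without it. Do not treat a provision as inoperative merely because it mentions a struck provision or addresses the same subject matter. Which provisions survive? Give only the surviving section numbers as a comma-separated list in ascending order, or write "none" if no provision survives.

Article 3 is struck. The whole of Article 4 is the escalation of the monthly fee, defined by reference to Article 3, so Article 4 cannot stand once Article 3 is removed. Article 5 makes Article 1 an essential term, but Article 1 is unaffected, so the severability proviso in Article 5 preserves the remaining provisions. The provisions still in force are Article 1, Article 2, and Article 5.

1, 2, 5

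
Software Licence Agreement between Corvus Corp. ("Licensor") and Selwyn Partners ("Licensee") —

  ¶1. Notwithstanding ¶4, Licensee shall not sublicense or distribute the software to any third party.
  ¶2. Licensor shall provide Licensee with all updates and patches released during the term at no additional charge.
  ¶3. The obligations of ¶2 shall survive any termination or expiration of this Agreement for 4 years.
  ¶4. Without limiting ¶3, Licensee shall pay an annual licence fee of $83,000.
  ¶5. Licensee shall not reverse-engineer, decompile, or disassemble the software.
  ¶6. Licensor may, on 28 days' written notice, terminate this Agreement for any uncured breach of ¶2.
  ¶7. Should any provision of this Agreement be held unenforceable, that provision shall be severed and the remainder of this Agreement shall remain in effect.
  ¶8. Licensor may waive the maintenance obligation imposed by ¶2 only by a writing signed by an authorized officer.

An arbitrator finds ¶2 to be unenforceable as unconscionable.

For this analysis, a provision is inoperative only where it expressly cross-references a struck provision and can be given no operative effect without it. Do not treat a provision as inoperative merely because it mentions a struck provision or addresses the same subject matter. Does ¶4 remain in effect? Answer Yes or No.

¶2 is struck. ¶3 operates only by reference to ¶2, so it falls with ¶2. ¶6 merely fixes the termination right for breach of ¶2; with ¶2 gone it has nothing to operate on and falls away. The only function of ¶8 is the waiver condition for ¶2, so it cannot stand once ¶2 is removed. ¶4 mentions ¶3 but its own obligation stands independently of ¶3, so ¶4 is not affected. ¶7 is a severability clause and preserves every provision that can still be given independent effect. That leaves ¶1, ¶4, ¶5, and ¶7 in effect. ¶4 is among the surviving provisions, so the answer is yes.

Yes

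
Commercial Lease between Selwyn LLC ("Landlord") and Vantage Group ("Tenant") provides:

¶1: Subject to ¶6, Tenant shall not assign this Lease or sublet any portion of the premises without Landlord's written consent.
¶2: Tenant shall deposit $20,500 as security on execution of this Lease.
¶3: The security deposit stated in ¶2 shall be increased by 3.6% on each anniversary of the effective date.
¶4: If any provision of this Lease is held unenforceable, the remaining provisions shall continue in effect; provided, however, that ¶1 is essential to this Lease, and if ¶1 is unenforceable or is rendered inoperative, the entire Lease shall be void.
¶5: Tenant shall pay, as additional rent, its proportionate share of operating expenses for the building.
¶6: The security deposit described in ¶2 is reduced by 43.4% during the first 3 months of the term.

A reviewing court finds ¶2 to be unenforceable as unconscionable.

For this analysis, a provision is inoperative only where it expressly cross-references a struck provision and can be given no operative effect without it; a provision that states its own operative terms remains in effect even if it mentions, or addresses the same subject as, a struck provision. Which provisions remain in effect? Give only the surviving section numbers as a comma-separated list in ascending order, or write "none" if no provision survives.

1, 4, 5

¶2 is struck. ¶3 has no operative effect of its own apart from ¶2 and is therefore inoperative. ¶6 operates only by reference to ¶2, so it falls with ¶2. Although ¶1 refers to ¶6, its operative terms do not depend on ¶6, so it remains in effect. ¶4 makes ¶1 an essential term, but ¶1 is unaffected, so the severability proviso in ¶4 preserves the remaining provisions. ¶1, ¶4, and ¶5 remain in effect.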